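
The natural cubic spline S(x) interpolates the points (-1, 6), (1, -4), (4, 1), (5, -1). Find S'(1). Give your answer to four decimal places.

With M_i denoting the second derivative at x_i, h_i = 2, 3, 1, and Δ_i = (y_(i+1) − y_i)/h_i = -5, 5/3, -2:
  2·M_0 + 10·M_1 + 3·M_2 = 6(Δ_1 - Δ_0) = 40
  3·M_1 + 8·M_2 + 1·M_3 = 6(Δ_2 - Δ_1) = -22
Natural end conditions: M_0 = M_3 = 0.
Forward elimination and back-substitution give M_0 = 0, M_1 = 386/71, M_2 = -340/71, M_3 = 0.
On [1, 4], S'(x) = b_1 + 2c_1·(x - 1) + 3d_1·(x - 1)² with b_1 = Δ_1 - h_1(2M_1 + M_2)/6 = -293/213, c_1 = M_1/2 = 193/71, d_1 = (M_2 - M_1)/(6h_1) = -121/213. So S'(1) = -293/213.

-1.3756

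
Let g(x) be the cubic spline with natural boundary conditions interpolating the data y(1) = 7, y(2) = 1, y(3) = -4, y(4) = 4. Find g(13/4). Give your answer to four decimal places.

-3.1156

With M_i denoting the second derivative at x_i, h_i = 1, 1, 1, and Δ_i = (y_(i+1) − y_i)/h_i = -6, -5, 8:
  1·M_0 + 4·M_1 + 1·M_2 = 6(Δ_1 - Δ_0) = 6
  1·M_1 + 4·M_2 + 1·M_3 = 6(Δ_2 - Δ_1) = 78
Natural end conditions: M_0 = M_3 = 0.
Solving the tridiagonal system: M_0 = 0, M_1 = -18/5, M_2 = 102/5, M_3 = 0.
On [3, 4], g(x) = -4 + 6/5·(x - 3) + 51/5·(x - 3)² - 17/5·(x - 3)³.
With (x - 3) = 1/4: g(13/4) = -997/320.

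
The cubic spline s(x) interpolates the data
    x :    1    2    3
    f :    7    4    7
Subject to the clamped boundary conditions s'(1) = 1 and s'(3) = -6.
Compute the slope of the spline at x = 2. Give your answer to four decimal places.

1.2500

Let M_i = s''(x_i). Step sizes h_i = 1, 1; slopes of the chords Δ_i = (y_(i+1) - y_i)/h_i = -3, 3.
  1·M_0 + 4·M_1 + 1·M_2 = 6(Δ_1 - Δ_0) = 36
Clamped end conditions give two more equations: 2h_0·M_0 + h_0·M_1 = 6(Δ_0 - s'(1)) = -24 and h_1·M_1 + 2h_1·M_2 = 6(s'(3) - Δ_1) = -54.
Solving: M_0 = -49/2, M_1 = 25, M_2 = -79/2.
On [2, 3], s'(x) = b_1 + 2c_1·(x - 2) + 3d_1·(x - 2)² with b_1 = Δ_1 - h_1(2M_1 + M_2)/6 = 5/4, c_1 = M_1/2 = 25/2, d_1 = (M_2 - M_1)/(6h_1) = -43/4. So s'(2) = 5/4.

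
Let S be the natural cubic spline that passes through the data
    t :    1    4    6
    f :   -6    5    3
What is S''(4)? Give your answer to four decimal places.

Put M_i = S'' at the i-th knot. Here h = (3, 2) and Δ = (11/3, -1), so the interior equations h_(i-1)·M_(i-1) + 2(h_(i-1)+h_i)·M_i + h_i·M_(i+1) = 6(Δ_i − Δ_(i-1)) read
  3·M_0 + 10·M_1 + 2·M_2 = 6(Δ_1 - Δ_0) = -28
Natural end conditions: M_0 = M_2 = 0.
Solving the tridiagonal system: M_0 = 0, M_1 = -14/5, M_2 = 0.

-2.8000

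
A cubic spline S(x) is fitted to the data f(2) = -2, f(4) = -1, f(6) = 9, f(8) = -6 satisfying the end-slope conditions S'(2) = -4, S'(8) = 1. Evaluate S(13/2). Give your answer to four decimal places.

Put σ_i = S'' at the i-th knot. Here h = (2, 2, 2) and Δ = (1/2, 5, -15/2), so the interior equations h_(i-1)·σ_(i-1) + 2(h_(i-1)+h_i)·σ_i + h_i·σ_(i+1) = 6(Δ_i − Δ_(i-1)) read
  2·σ_0 + 8·σ_1 + 2·σ_2 = 6(Δ_1 - Δ_0) = 27
  2·σ_1 + 8·σ_2 + 2·σ_3 = 6(Δ_2 - Δ_1) = -75
Clamped end conditions give two more equations: 2h_0·σ_0 + h_0·σ_1 = 6(Δ_0 - S'(2)) = 27 and h_2·σ_2 + 2h_2·σ_3 = 6(S'(8) - Δ_2) = 51.
Solving the tridiagonal system: σ_0 = 52/15, σ_1 = 197/30, σ_2 = -487/30, σ_3 = 313/15.
On [6, 8], S(x) = 9 - 109/30·(x - 6) - 487/60·(x - 6)² + 371/120·(x - 6)³.
With (x - 6) = 1/2: S(13/2) = 1773/320.

5.5406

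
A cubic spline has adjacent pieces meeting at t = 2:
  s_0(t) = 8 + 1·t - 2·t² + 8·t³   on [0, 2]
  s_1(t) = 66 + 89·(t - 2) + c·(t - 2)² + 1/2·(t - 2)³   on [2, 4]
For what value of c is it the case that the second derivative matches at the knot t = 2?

46

s_0''(t) = -4 + 48·t, so s_0''(2) = 92. On the right, s_1''(2) = 2c, so c = 46.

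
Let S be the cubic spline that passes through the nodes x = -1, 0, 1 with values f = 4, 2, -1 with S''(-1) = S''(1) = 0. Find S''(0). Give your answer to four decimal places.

-1.5000

Write M_i for S''(x_i). With h_i = 1, 1 and divided differences Δ_i = -2, -3, the continuity of S' gives the tridiagonal system
  1·M_0 + 4·M_1 + 1·M_2 = 6(Δ_1 - Δ_0) = -6
Natural end conditions: M_0 = M_2 = 0.
Hence M_0 = 0, M_1 = -3/2, M_2 = 0.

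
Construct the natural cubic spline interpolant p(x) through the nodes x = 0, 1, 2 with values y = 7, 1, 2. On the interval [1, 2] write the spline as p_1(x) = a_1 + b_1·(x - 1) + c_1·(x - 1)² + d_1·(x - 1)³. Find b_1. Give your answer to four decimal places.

Write σ_i for p''(x_i). With h_i = 1, 1 and divided differences Δ_i = -6, 1, the continuity of p' gives the tridiagonal system
  1·σ_0 + 4·σ_1 + 1·σ_2 = 6(Δ_1 - Δ_0) = 42
Natural end conditions: σ_0 = σ_2 = 0.
Hence σ_0 = 0, σ_1 = 21/2, σ_2 = 0.
On [1, 2], with p_1(x) = a_1 + b_1·(x - 1) + c_1·(x - 1)² + d_1·(x - 1)³: c_1 = σ_1/2 = 21/4, d_1 = (σ_2 - σ_1)/(6h_1) = -7/4, b_1 = Δ_1 - h_1(2σ_1 + σ_2)/6 = -5/2.

-2.5000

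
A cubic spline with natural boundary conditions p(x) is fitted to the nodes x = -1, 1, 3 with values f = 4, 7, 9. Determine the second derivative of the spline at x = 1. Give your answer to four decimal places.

-0.3750

Write m_i for p''(x_i). With h_i = 2, 2 and divided differences Δ_i = 3/2, 1, the continuity of p' gives the tridiagonal system
  2·m_0 + 8·m_1 + 2·m_2 = 6(Δ_1 - Δ_0) = -3
Natural end conditions: m_0 = m_2 = 0.
Solving: m_0 = 0, m_1 = -3/8, m_2 = 0.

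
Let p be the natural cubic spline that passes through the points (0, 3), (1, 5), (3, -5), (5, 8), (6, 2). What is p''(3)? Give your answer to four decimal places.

16.2000

Write M_i for p''(x_i). With h_i = 1, 2, 2, 1 and divided differences Δ_i = 2, -5, 13/2, -6, the continuity of p' gives the tridiagonal system
  1·M_0 + 6·M_1 + 2·M_2 = 6(Δ_1 - Δ_0) = -42
  2·M_1 + 8·M_2 + 2·M_3 = 6(Δ_2 - Δ_1) = 69
  2·M_2 + 6·M_3 + 1·M_4 = 6(Δ_3 - Δ_2) = -75
Natural end conditions: M_0 = M_4 = 0.
Hence M_0 = 0, M_1 = -62/5, M_2 = 81/5, M_3 = -179/10, M_4 = 0.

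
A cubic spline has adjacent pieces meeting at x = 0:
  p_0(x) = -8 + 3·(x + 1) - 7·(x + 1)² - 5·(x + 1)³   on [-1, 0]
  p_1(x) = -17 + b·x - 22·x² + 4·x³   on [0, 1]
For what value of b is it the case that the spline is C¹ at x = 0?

p_0'(x) = 3 - 14·(x + 1) - 15·(x + 1)², so p_0'(0) = -26. On the right, p_1'(0) = b, so b = -26.

-26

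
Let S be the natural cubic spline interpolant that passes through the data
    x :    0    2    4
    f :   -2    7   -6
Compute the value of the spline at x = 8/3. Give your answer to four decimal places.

4.7037

Let M_i = S''(x_i). Step sizes h_i = 2, 2; slopes of the chords Δ_i = (y_(i+1) - y_i)/h_i = 9/2, -13/2.
  2·M_0 + 8·M_1 + 2·M_2 = 6(Δ_1 - Δ_0) = -66
Natural end conditions: M_0 = M_2 = 0.
Forward elimination and back-substitution give M_0 = 0, M_1 = -33/4, M_2 = 0.
On [2, 4], S(x) = 7 - 1·(x - 2) - 33/8·(x - 2)² + 11/16·(x - 2)³.
With (x - 2) = 2/3: S(8/3) = 127/27.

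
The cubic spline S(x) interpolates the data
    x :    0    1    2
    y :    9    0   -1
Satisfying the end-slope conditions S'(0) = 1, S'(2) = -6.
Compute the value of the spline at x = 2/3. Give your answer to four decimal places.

3.3333

Let m_i = S''(x_i). Step sizes h_i = 1, 1; slopes of the chords Δ_i = (y_(i+1) - y_i)/h_i = -9, -1.
  1·m_0 + 4·m_1 + 1·m_2 = 6(Δ_1 - Δ_0) = 48
Clamped end conditions give two more equations: 2h_0·m_0 + h_0·m_1 = 6(Δ_0 - S'(0)) = -60 and h_1·m_1 + 2h_1·m_2 = 6(S'(2) - Δ_1) = -30.
Hence m_0 = -91/2, m_1 = 31, m_2 = -61/2.
On [0, 1], S(x) = 9 + 1·x - 91/4·x² + 51/4·x³.
With x = 2/3: S(2/3) = 10/3.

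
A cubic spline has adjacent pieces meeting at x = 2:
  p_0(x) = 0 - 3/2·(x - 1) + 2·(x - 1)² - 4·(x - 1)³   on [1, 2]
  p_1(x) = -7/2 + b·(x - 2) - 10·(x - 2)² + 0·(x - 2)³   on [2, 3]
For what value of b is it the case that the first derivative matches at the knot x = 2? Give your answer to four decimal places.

p_0'(x) = -3/2 + 4·(x - 1) - 12·(x - 1)², so p_0'(2) = -19/2. On the right, p_1'(2) = b, so b = -19/2.

-9.5000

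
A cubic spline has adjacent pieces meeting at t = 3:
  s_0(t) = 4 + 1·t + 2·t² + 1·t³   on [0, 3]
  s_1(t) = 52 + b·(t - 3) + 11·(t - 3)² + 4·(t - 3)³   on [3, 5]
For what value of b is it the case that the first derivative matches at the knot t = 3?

40

s_0'(t) = 1 + 4·t + 3·t², so s_0'(3) = 40. On the right, s_1'(3) = b, so b = 40.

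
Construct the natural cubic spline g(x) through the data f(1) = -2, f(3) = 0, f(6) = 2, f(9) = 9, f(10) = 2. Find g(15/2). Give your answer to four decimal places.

Write m_i for g''(x_i). With h_i = 2, 3, 3, 1 and divided differences Δ_i = 1, 2/3, 7/3, -7, the continuity of g' gives the tridiagonal system
  2·m_0 + 10·m_1 + 3·m_2 = 6(Δ_1 - Δ_0) = -2
  3·m_1 + 12·m_2 + 3·m_3 = 6(Δ_2 - Δ_1) = 10
  3·m_2 + 8·m_3 + 1·m_4 = 6(Δ_3 - Δ_2) = -56
Natural end conditions: m_0 = m_4 = 0.
Solving the tridiagonal system: m_0 = 0, m_1 = -153/133, m_2 = 1264/399, m_3 = -1089/133, m_4 = 0.
On [6, 9], g(x) = 2 + 867/266·(x - 6) + 632/399·(x - 6)² - 4531/7182·(x - 6)³.
With (x - 6) = 3/2: g(15/2) = 17713/2128.

8.3238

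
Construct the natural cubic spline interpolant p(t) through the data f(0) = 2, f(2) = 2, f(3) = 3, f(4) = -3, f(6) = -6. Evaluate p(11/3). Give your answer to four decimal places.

-0.7713

Write σ_i for p''(x_i). With h_i = 2, 1, 1, 2 and divided differences Δ_i = 0, 1, -6, -3/2, the continuity of p' gives the tridiagonal system
  2·σ_0 + 6·σ_1 + 1·σ_2 = 6(Δ_1 - Δ_0) = 6
  1·σ_1 + 4·σ_2 + 1·σ_3 = 6(Δ_2 - Δ_1) = -42
  1·σ_2 + 6·σ_3 + 2·σ_4 = 6(Δ_3 - Δ_2) = 27
Natural end conditions: σ_0 = σ_4 = 0.
Forward elimination and back-substitution give σ_0 = 0, σ_1 = 139/44, σ_2 = -285/22, σ_3 = 293/44, σ_4 = 0.
On [3, 4], p(t) = 3 - 67/24·(t - 3) - 285/44·(t - 3)² + 863/264·(t - 3)³.
With (t - 3) = 2/3: p(11/3) = -2749/3564.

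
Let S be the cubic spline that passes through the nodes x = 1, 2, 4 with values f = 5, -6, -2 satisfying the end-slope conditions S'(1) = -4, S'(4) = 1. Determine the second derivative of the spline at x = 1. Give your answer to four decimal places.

-32.3333

Put σ_i = S'' at the i-th knot. Here h = (1, 2) and Δ = (-11, 2), so the interior equations h_(i-1)·σ_(i-1) + 2(h_(i-1)+h_i)·σ_i + h_i·σ_(i+1) = 6(Δ_i − Δ_(i-1)) read
  1·σ_0 + 6·σ_1 + 2·σ_2 = 6(Δ_1 - Δ_0) = 78
Clamped end conditions give two more equations: 2h_0·σ_0 + h_0·σ_1 = 6(Δ_0 - S'(1)) = -42 and h_1·σ_1 + 2h_1·σ_2 = 6(S'(4) - Δ_1) = -6.
Solving the tridiagonal system: σ_0 = -97/3, σ_1 = 68/3, σ_2 = -77/6.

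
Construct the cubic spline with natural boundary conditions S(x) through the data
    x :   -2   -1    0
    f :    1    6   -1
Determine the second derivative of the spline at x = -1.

Write M_i for S''(x_i). With h_i = 1, 1 and divided differences Δ_i = 5, -7, the continuity of S' gives the tridiagonal system
  1·M_0 + 4·M_1 + 1·M_2 = 6(Δ_1 - Δ_0) = -72
Natural end conditions: M_0 = M_2 = 0.
Hence M_0 = 0, M_1 = -18, M_2 = 0.

-18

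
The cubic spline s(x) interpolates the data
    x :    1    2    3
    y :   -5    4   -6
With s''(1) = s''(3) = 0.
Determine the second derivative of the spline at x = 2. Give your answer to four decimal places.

With σ_i denoting the second derivative at x_i, h_i = 1, 1, and Δ_i = (y_(i+1) − y_i)/h_i = 9, -10:
  1·σ_0 + 4·σ_1 + 1·σ_2 = 6(Δ_1 - Δ_0) = -114
Natural end conditions: σ_0 = σ_2 = 0.
Solving the tridiagonal system: σ_0 = 0, σ_1 = -57/2, σ_2 = 0.

-28.5000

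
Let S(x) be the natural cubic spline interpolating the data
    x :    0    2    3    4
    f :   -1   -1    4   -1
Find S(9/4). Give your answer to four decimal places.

0.4844

Write M_i for S''(x_i). With h_i = 2, 1, 1 and divided differences Δ_i = 0, 5, -5, the continuity of S' gives the tridiagonal system
  2·M_0 + 6·M_1 + 1·M_2 = 6(Δ_1 - Δ_0) = 30
  1·M_1 + 4·M_2 + 1·M_3 = 6(Δ_2 - Δ_1) = -60
Natural end conditions: M_0 = M_3 = 0.
Forward elimination and back-substitution give M_0 = 0, M_1 = 180/23, M_2 = -390/23, M_3 = 0.
On [2, 3], S(x) = -1 + 120/23·(x - 2) + 90/23·(x - 2)² - 95/23·(x - 2)³.
With (x - 2) = 1/4: S(9/4) = 31/64.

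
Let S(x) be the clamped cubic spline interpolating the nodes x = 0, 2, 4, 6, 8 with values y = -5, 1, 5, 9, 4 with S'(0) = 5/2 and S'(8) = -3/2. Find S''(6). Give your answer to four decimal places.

-4.7321

Write M_i for S''(x_i). With h_i = 2, 2, 2, 2 and divided differences Δ_i = 3, 2, 2, -5/2, the continuity of S' gives the tridiagonal system
  2·M_0 + 8·M_1 + 2·M_2 = 6(Δ_1 - Δ_0) = -6
  2·M_1 + 8·M_2 + 2·M_3 = 6(Δ_2 - Δ_1) = 0
  2·M_2 + 8·M_3 + 2·M_4 = 6(Δ_3 - Δ_2) = -27
Clamped end conditions give two more equations: 2h_0·M_0 + h_0·M_1 = 6(Δ_0 - S'(0)) = 3 and h_3·M_3 + 2h_3·M_4 = 6(S'(8) - Δ_3) = 6.
Forward elimination and back-substitution give M_0 = 169/112, M_1 = -85/56, M_2 = 25/16, M_3 = -265/56, M_4 = 433/112.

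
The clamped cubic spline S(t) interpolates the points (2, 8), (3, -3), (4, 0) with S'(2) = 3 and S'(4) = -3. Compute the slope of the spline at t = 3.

Put σ_i = S'' at the i-th knot. Here h = (1, 1) and Δ = (-11, 3), so the interior equations h_(i-1)·σ_(i-1) + 2(h_(i-1)+h_i)·σ_i + h_i·σ_(i+1) = 6(Δ_i − Δ_(i-1)) read
  1·σ_0 + 4·σ_1 + 1·σ_2 = 6(Δ_1 - Δ_0) = 84
Clamped end conditions give two more equations: 2h_0·σ_0 + h_0·σ_1 = 6(Δ_0 - S'(2)) = -84 and h_1·σ_1 + 2h_1·σ_2 = 6(S'(4) - Δ_1) = -36.
Solving the tridiagonal system: σ_0 = -66, σ_1 = 48, σ_2 = -42.
On [3, 4], S'(t) = b_1 + 2c_1·(t - 3) + 3d_1·(t - 3)² with b_1 = Δ_1 - h_1(2σ_1 + σ_2)/6 = -6, c_1 = σ_1/2 = 24, d_1 = (σ_2 - σ_1)/(6h_1) = -15. So S'(3) = -6.

-6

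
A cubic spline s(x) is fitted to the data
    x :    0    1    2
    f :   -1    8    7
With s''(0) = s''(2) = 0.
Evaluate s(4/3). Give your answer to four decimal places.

Let σ_i = s''(x_i). Step sizes h_i = 1, 1; slopes of the chords Δ_i = (y_(i+1) - y_i)/h_i = 9, -1.
  1·σ_0 + 4·σ_1 + 1·σ_2 = 6(Δ_1 - Δ_0) = -60
Natural end conditions: σ_0 = σ_2 = 0.
Solving the tridiagonal system: σ_0 = 0, σ_1 = -15, σ_2 = 0.
On [1, 2], s(x) = 8 + 4·(x - 1) - 15/2·(x - 1)² + 5/2·(x - 1)³.
With (x - 1) = 1/3: s(4/3) = 232/27.

8.5926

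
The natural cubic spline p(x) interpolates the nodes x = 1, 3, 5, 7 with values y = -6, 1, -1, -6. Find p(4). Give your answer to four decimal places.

Let M_i = p''(x_i). Step sizes h_i = 2, 2, 2; slopes of the chords Δ_i = (y_(i+1) - y_i)/h_i = 7/2, -1, -5/2.
  2·M_0 + 8·M_1 + 2·M_2 = 6(Δ_1 - Δ_0) = -27
  2·M_1 + 8·M_2 + 2·M_3 = 6(Δ_2 - Δ_1) = -9
Natural end conditions: M_0 = M_3 = 0.
Hence M_0 = 0, M_1 = -33/10, M_2 = -3/10, M_3 = 0.
On [3, 5], p(x) = 1 + 13/10·(x - 3) - 33/20·(x - 3)² + 1/4·(x - 3)³.
With (x - 3) = 1: p(4) = 9/10.

0.9000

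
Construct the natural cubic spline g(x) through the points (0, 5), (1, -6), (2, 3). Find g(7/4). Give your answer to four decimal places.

With m_i denoting the second derivative at x_i, h_i = 1, 1, and Δ_i = (y_(i+1) − y_i)/h_i = -11, 9:
  1·m_0 + 4·m_1 + 1·m_2 = 6(Δ_1 - Δ_0) = 120
Natural end conditions: m_0 = m_2 = 0.
Solving the tridiagonal system: m_0 = 0, m_1 = 30, m_2 = 0.
On [1, 2], g(x) = -6 - 1·(x - 1) + 15·(x - 1)² - 5·(x - 1)³.
With (x - 1) = 3/4: g(7/4) = -27/64.

-0.4219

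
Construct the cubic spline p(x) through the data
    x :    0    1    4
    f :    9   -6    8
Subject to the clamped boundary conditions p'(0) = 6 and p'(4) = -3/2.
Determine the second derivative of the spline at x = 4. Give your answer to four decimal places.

-22.7917

Put σ_i = p'' at the i-th knot. Here h = (1, 3) and Δ = (-15, 14/3), so the interior equations h_(i-1)·σ_(i-1) + 2(h_(i-1)+h_i)·σ_i + h_i·σ_(i+1) = 6(Δ_i − Δ_(i-1)) read
  1·σ_0 + 8·σ_1 + 3·σ_2 = 6(Δ_1 - Δ_0) = 118
Clamped end conditions give two more equations: 2h_0·σ_0 + h_0·σ_1 = 6(Δ_0 - p'(0)) = -126 and h_1·σ_1 + 2h_1·σ_2 = 6(p'(4) - Δ_1) = -37.
Forward elimination and back-substitution give σ_0 = -637/8, σ_1 = 133/4, σ_2 = -547/24.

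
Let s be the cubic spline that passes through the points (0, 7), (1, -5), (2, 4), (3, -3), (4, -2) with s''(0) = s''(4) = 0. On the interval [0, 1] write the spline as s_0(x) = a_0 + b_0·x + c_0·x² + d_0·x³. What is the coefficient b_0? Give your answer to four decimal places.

Let M_i = s''(x_i). Step sizes h_i = 1, 1, 1, 1; slopes of the chords Δ_i = (y_(i+1) - y_i)/h_i = -12, 9, -7, 1.
  1·M_0 + 4·M_1 + 1·M_2 = 6(Δ_1 - Δ_0) = 126
  1·M_1 + 4·M_2 + 1·M_3 = 6(Δ_2 - Δ_1) = -96
  1·M_2 + 4·M_3 + 1·M_4 = 6(Δ_3 - Δ_2) = 48
Natural end conditions: M_0 = M_4 = 0.
Hence M_0 = 0, M_1 = 1161/28, M_2 = -279/7, M_3 = 615/28, M_4 = 0.
On [0, 1], with s_0(x) = a_0 + b_0·x + c_0·x² + d_0·x³: c_0 = M_0/2 = 0, d_0 = (M_1 - M_0)/(6h_0) = 387/56, b_0 = Δ_0 - h_0(2M_0 + M_1)/6 = -1059/56.

-18.9107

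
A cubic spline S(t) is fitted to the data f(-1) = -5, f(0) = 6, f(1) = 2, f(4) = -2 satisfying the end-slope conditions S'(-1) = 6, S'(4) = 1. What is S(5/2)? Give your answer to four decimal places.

Write m_i for S''(x_i). With h_i = 1, 1, 3 and divided differences Δ_i = 11, -4, -4/3, the continuity of S' gives the tridiagonal system
  1·m_0 + 4·m_1 + 1·m_2 = 6(Δ_1 - Δ_0) = -90
  1·m_1 + 8·m_2 + 3·m_3 = 6(Δ_2 - Δ_1) = 16
Clamped end conditions give two more equations: 2h_0·m_0 + h_0·m_1 = 6(Δ_0 - S'(-1)) = 30 and h_2·m_2 + 2h_2·m_3 = 6(S'(4) - Δ_2) = 14.
Solving: m_0 = 896/29, m_1 = -922/29, m_2 = 182/29, m_3 = -70/87.
On [1, 4], S(t) = 2 - 209/29·(t - 1) + 91/29·(t - 1)² - 308/783·(t - 1)³.
With (t - 1) = 3/2: S(5/2) = -357/116.

-3.0776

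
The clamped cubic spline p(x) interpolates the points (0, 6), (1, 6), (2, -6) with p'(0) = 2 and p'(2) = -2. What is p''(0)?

10

Let σ_i = p''(x_i). Step sizes h_i = 1, 1; slopes of the chords Δ_i = (y_(i+1) - y_i)/h_i = 0, -12.
  1·σ_0 + 4·σ_1 + 1·σ_2 = 6(Δ_1 - Δ_0) = -72
Clamped end conditions give two more equations: 2h_0·σ_0 + h_0·σ_1 = 6(Δ_0 - p'(0)) = -12 and h_1·σ_1 + 2h_1·σ_2 = 6(p'(2) - Δ_1) = 60.
Hence σ_0 = 10, σ_1 = -32, σ_2 = 46.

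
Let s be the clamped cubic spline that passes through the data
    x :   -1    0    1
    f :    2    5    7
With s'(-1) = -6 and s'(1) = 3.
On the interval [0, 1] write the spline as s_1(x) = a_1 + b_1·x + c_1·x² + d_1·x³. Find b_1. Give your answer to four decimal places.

Write M_i for s''(x_i). With h_i = 1, 1 and divided differences Δ_i = 3, 2, the continuity of s' gives the tridiagonal system
  1·M_0 + 4·M_1 + 1·M_2 = 6(Δ_1 - Δ_0) = -6
Clamped end conditions give two more equations: 2h_0·M_0 + h_0·M_1 = 6(Δ_0 - s'(-1)) = 54 and h_1·M_1 + 2h_1·M_2 = 6(s'(1) - Δ_1) = 6.
Hence M_0 = 33, M_1 = -12, M_2 = 9.
On [0, 1], with s_1(x) = a_1 + b_1·x + c_1·x² + d_1·x³: c_1 = M_1/2 = -6, d_1 = (M_2 - M_1)/(6h_1) = 7/2, b_1 = Δ_1 - h_1(2M_1 + M_2)/6 = 9/2.

4.5000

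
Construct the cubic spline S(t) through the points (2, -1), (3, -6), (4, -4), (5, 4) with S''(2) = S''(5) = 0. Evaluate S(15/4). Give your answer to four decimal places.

With σ_i denoting the second derivative at x_i, h_i = 1, 1, 1, and Δ_i = (y_(i+1) − y_i)/h_i = -5, 2, 8:
  1·σ_0 + 4·σ_1 + 1·σ_2 = 6(Δ_1 - Δ_0) = 42
  1·σ_1 + 4·σ_2 + 1·σ_3 = 6(Δ_2 - Δ_1) = 36
Natural end conditions: σ_0 = σ_3 = 0.
Solving the tridiagonal system: σ_0 = 0, σ_1 = 44/5, σ_2 = 34/5, σ_3 = 0.
On [3, 4], S(t) = -6 - 31/15·(t - 3) + 22/5·(t - 3)² - 1/3·(t - 3)³.
With (t - 3) = 3/4: S(15/4) = -1669/320.

-5.2156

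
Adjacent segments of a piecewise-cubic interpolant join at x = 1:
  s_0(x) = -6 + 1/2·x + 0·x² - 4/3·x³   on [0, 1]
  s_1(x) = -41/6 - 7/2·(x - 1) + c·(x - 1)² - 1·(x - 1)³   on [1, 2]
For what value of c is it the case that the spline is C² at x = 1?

s_0''(x) = 0 - 8·x, so s_0''(1) = -8. On the right, s_1''(1) = 2c, so c = -4.

-4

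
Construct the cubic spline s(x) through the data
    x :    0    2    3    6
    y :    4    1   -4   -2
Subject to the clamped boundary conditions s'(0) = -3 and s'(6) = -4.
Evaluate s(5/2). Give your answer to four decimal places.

-1.6027

With σ_i denoting the second derivative at x_i, h_i = 2, 1, 3, and Δ_i = (y_(i+1) − y_i)/h_i = -3/2, -5, 2/3:
  2·σ_0 + 6·σ_1 + 1·σ_2 = 6(Δ_1 - Δ_0) = -21
  1·σ_1 + 8·σ_2 + 3·σ_3 = 6(Δ_2 - Δ_1) = 34
Clamped end conditions give two more equations: 2h_0·σ_0 + h_0·σ_1 = 6(Δ_0 - s'(0)) = 9 and h_2·σ_2 + 2h_2·σ_3 = 6(s'(6) - Δ_2) = -28.
Solving the tridiagonal system: σ_0 = 79/14, σ_1 = -95/14, σ_2 = 59/7, σ_3 = -373/42.
On [2, 3], s(x) = 1 - 29/7·(x - 2) - 95/28·(x - 2)² + 71/28·(x - 2)³.
With (x - 2) = 1/2: s(5/2) = -359/224.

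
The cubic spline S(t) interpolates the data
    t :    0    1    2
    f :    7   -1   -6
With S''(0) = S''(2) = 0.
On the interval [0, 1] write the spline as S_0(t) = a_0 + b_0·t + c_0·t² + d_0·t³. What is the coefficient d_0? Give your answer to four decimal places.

With M_i denoting the second derivative at x_i, h_i = 1, 1, and Δ_i = (y_(i+1) − y_i)/h_i = -8, -5:
  1·M_0 + 4·M_1 + 1·M_2 = 6(Δ_1 - Δ_0) = 18
Natural end conditions: M_0 = M_2 = 0.
Hence M_0 = 0, M_1 = 9/2, M_2 = 0.
On [0, 1], with S_0(t) = a_0 + b_0·t + c_0·t² + d_0·t³: c_0 = M_0/2 = 0, d_0 = (M_1 - M_0)/(6h_0) = 3/4, b_0 = Δ_0 - h_0(2M_0 + M_1)/6 = -35/4.

0.7500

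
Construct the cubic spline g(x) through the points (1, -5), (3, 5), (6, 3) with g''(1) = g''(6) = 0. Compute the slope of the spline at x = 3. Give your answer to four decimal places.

2.7333

Write M_i for g''(x_i). With h_i = 2, 3 and divided differences Δ_i = 5, -2/3, the continuity of g' gives the tridiagonal system
  2·M_0 + 10·M_1 + 3·M_2 = 6(Δ_1 - Δ_0) = -34
Natural end conditions: M_0 = M_2 = 0.
Solving the tridiagonal system: M_0 = 0, M_1 = -17/5, M_2 = 0.
On [3, 6], g'(x) = b_1 + 2c_1·(x - 3) + 3d_1·(x - 3)² with b_1 = Δ_1 - h_1(2M_1 + M_2)/6 = 41/15, c_1 = M_1/2 = -17/10, d_1 = (M_2 - M_1)/(6h_1) = 17/90. So g'(3) = 41/15.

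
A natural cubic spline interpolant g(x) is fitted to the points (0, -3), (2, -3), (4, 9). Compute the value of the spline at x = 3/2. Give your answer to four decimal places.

Let M_i = g''(x_i). Step sizes h_i = 2, 2; slopes of the chords Δ_i = (y_(i+1) - y_i)/h_i = 0, 6.
  2·M_0 + 8·M_1 + 2·M_2 = 6(Δ_1 - Δ_0) = 36
Natural end conditions: M_0 = M_2 = 0.
Solving the tridiagonal system: M_0 = 0, M_1 = 9/2, M_2 = 0.
On [0, 2], g(x) = -3 - 3/2·x + 0·x² + 3/8·x³.
With x = 3/2: g(3/2) = -255/64.

-3.9844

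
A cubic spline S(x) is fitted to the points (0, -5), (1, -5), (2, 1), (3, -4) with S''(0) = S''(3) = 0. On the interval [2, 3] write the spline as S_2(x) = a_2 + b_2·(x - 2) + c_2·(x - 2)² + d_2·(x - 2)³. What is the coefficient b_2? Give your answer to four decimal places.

1.6667

Put σ_i = S'' at the i-th knot. Here h = (1, 1, 1) and Δ = (0, 6, -5), so the interior equations h_(i-1)·σ_(i-1) + 2(h_(i-1)+h_i)·σ_i + h_i·σ_(i+1) = 6(Δ_i − Δ_(i-1)) read
  1·σ_0 + 4·σ_1 + 1·σ_2 = 6(Δ_1 - Δ_0) = 36
  1·σ_1 + 4·σ_2 + 1·σ_3 = 6(Δ_2 - Δ_1) = -66
Natural end conditions: σ_0 = σ_3 = 0.
Solving the tridiagonal system: σ_0 = 0, σ_1 = 14, σ_2 = -20, σ_3 = 0.
On [2, 3], with S_2(x) = a_2 + b_2·(x - 2) + c_2·(x - 2)² + d_2·(x - 2)³: c_2 = σ_2/2 = -10, d_2 = (σ_3 - σ_2)/(6h_2) = 10/3, b_2 = Δ_2 - h_2(2σ_2 + σ_3)/6 = 5/3.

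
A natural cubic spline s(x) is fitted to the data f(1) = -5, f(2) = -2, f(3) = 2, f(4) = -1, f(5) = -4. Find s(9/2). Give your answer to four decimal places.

Let m_i = s''(x_i). Step sizes h_i = 1, 1, 1, 1; slopes of the chords Δ_i = (y_(i+1) - y_i)/h_i = 3, 4, -3, -3.
  1·m_0 + 4·m_1 + 1·m_2 = 6(Δ_1 - Δ_0) = 6
  1·m_1 + 4·m_2 + 1·m_3 = 6(Δ_2 - Δ_1) = -42
  1·m_2 + 4·m_3 + 1·m_4 = 6(Δ_3 - Δ_2) = 0
Natural end conditions: m_0 = m_4 = 0.
Solving the tridiagonal system: m_0 = 0, m_1 = 129/28, m_2 = -87/7, m_3 = 87/28, m_4 = 0.
On [4, 5], s(x) = -1 - 113/28·(x - 4) + 87/56·(x - 4)² - 29/56·(x - 4)³.
With (x - 4) = 1/2: s(9/2) = -1207/448.

-2.6942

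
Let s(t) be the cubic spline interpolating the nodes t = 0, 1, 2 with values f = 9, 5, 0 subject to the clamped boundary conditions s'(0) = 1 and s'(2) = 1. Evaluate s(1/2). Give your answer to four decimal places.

8.0313

With M_i denoting the second derivative at x_i, h_i = 1, 1, and Δ_i = (y_(i+1) − y_i)/h_i = -4, -5:
  1·M_0 + 4·M_1 + 1·M_2 = 6(Δ_1 - Δ_0) = -6
Clamped end conditions give two more equations: 2h_0·M_0 + h_0·M_1 = 6(Δ_0 - s'(0)) = -30 and h_1·M_1 + 2h_1·M_2 = 6(s'(2) - Δ_1) = 36.
Hence M_0 = -27/2, M_1 = -3, M_2 = 39/2.
On [0, 1], s(t) = 9 + 1·t - 27/4·t² + 7/4·t³.
With t = 1/2: s(1/2) = 257/32.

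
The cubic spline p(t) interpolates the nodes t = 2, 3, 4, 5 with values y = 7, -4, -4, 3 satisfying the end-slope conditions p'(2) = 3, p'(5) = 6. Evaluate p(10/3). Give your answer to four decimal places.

-6.0444

Write m_i for p''(x_i). With h_i = 1, 1, 1 and divided differences Δ_i = -11, 0, 7, the continuity of p' gives the tridiagonal system
  1·m_0 + 4·m_1 + 1·m_2 = 6(Δ_1 - Δ_0) = 66
  1·m_1 + 4·m_2 + 1·m_3 = 6(Δ_2 - Δ_1) = 42
Clamped end conditions give two more equations: 2h_0·m_0 + h_0·m_1 = 6(Δ_0 - p'(2)) = -84 and h_2·m_2 + 2h_2·m_3 = 6(p'(5) - Δ_2) = -6.
Solving: m_0 = -284/5, m_1 = 148/5, m_2 = 22/5, m_3 = -26/5.
On [3, 4], p(t) = -4 - 53/5·(t - 3) + 74/5·(t - 3)² - 21/5·(t - 3)³.
With (t - 3) = 1/3: p(10/3) = -272/45.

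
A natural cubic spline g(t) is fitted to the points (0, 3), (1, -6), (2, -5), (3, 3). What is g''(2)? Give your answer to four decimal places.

With m_i denoting the second derivative at x_i, h_i = 1, 1, 1, and Δ_i = (y_(i+1) − y_i)/h_i = -9, 1, 8:
  1·m_0 + 4·m_1 + 1·m_2 = 6(Δ_1 - Δ_0) = 60
  1·m_1 + 4·m_2 + 1·m_3 = 6(Δ_2 - Δ_1) = 42
Natural end conditions: m_0 = m_3 = 0.
Forward elimination and back-substitution give m_0 = 0, m_1 = 66/5, m_2 = 36/5, m_3 = 0.

7.2000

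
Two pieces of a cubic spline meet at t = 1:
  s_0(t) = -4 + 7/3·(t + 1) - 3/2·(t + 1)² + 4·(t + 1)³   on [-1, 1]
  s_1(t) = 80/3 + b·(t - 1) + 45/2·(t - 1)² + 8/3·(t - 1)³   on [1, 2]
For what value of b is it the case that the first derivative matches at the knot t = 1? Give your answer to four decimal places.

s_0'(t) = 7/3 - 3·(t + 1) + 12·(t + 1)², so s_0'(1) = 133/3. On the right, s_1'(1) = b, so b = 133/3.

44.3333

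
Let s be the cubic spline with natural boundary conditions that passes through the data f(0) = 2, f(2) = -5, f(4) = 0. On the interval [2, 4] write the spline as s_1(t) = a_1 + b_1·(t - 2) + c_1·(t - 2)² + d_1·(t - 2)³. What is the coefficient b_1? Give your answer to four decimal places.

-0.5000

With m_i denoting the second derivative at x_i, h_i = 2, 2, and Δ_i = (y_(i+1) − y_i)/h_i = -7/2, 5/2:
  2·m_0 + 8·m_1 + 2·m_2 = 6(Δ_1 - Δ_0) = 36
Natural end conditions: m_0 = m_2 = 0.
Hence m_0 = 0, m_1 = 9/2, m_2 = 0.
On [2, 4], with s_1(t) = a_1 + b_1·(t - 2) + c_1·(t - 2)² + d_1·(t - 2)³: c_1 = m_1/2 = 9/4, d_1 = (m_2 - m_1)/(6h_1) = -3/8, b_1 = Δ_1 - h_1(2m_1 + m_2)/6 = -1/2.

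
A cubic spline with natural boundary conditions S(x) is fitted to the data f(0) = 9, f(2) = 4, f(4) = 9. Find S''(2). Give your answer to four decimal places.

3.7500

Put m_i = S'' at the i-th knot. Here h = (2, 2) and Δ = (-5/2, 5/2), so the interior equations h_(i-1)·m_(i-1) + 2(h_(i-1)+h_i)·m_i + h_i·m_(i+1) = 6(Δ_i − Δ_(i-1)) read
  2·m_0 + 8·m_1 + 2·m_2 = 6(Δ_1 - Δ_0) = 30
Natural end conditions: m_0 = m_2 = 0.
Hence m_0 = 0, m_1 = 15/4, m_2 = 0.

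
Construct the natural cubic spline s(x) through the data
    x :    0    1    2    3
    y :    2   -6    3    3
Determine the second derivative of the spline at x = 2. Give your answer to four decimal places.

Write m_i for s''(x_i). With h_i = 1, 1, 1 and divided differences Δ_i = -8, 9, 0, the continuity of s' gives the tridiagonal system
  1·m_0 + 4·m_1 + 1·m_2 = 6(Δ_1 - Δ_0) = 102
  1·m_1 + 4·m_2 + 1·m_3 = 6(Δ_2 - Δ_1) = -54
Natural end conditions: m_0 = m_3 = 0.
Hence m_0 = 0, m_1 = 154/5, m_2 = -106/5, m_3 = 0.

-21.2000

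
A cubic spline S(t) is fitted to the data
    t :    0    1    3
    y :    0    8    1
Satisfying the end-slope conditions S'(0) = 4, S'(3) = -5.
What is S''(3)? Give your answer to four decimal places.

6.2500

Put m_i = S'' at the i-th knot. Here h = (1, 2) and Δ = (8, -7/2), so the interior equations h_(i-1)·m_(i-1) + 2(h_(i-1)+h_i)·m_i + h_i·m_(i+1) = 6(Δ_i − Δ_(i-1)) read
  1·m_0 + 6·m_1 + 2·m_2 = 6(Δ_1 - Δ_0) = -69
Clamped end conditions give two more equations: 2h_0·m_0 + h_0·m_1 = 6(Δ_0 - S'(0)) = 24 and h_1·m_1 + 2h_1·m_2 = 6(S'(3) - Δ_1) = -9.
Forward elimination and back-substitution give m_0 = 41/2, m_1 = -17, m_2 = 25/4.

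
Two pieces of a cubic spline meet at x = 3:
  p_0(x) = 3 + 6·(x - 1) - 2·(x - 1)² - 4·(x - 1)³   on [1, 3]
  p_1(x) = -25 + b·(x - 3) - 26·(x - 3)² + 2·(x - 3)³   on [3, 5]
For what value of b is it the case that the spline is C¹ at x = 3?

p_0'(x) = 6 - 4·(x - 1) - 12·(x - 1)², so p_0'(3) = -50. On the right, p_1'(3) = b, so b = -50.

-50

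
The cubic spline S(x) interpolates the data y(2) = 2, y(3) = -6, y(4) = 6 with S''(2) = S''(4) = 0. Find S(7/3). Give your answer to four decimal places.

-2.1481

With M_i denoting the second derivative at x_i, h_i = 1, 1, and Δ_i = (y_(i+1) − y_i)/h_i = -8, 12:
  1·M_0 + 4·M_1 + 1·M_2 = 6(Δ_1 - Δ_0) = 120
Natural end conditions: M_0 = M_2 = 0.
Solving the tridiagonal system: M_0 = 0, M_1 = 30, M_2 = 0.
On [2, 3], S(x) = 2 - 13·(x - 2) + 0·(x - 2)² + 5·(x - 2)³.
With (x - 2) = 1/3: S(7/3) = -58/27.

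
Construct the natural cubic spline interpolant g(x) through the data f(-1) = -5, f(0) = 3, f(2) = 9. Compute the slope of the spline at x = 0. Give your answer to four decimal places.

6.3333

With M_i denoting the second derivative at x_i, h_i = 1, 2, and Δ_i = (y_(i+1) − y_i)/h_i = 8, 3:
  1·M_0 + 6·M_1 + 2·M_2 = 6(Δ_1 - Δ_0) = -30
Natural end conditions: M_0 = M_2 = 0.
Solving: M_0 = 0, M_1 = -5, M_2 = 0.
On [0, 2], g'(x) = b_1 + 2c_1·x + 3d_1·x² with b_1 = Δ_1 - h_1(2M_1 + M_2)/6 = 19/3, c_1 = M_1/2 = -5/2, d_1 = (M_2 - M_1)/(6h_1) = 5/12. So g'(0) = 19/3.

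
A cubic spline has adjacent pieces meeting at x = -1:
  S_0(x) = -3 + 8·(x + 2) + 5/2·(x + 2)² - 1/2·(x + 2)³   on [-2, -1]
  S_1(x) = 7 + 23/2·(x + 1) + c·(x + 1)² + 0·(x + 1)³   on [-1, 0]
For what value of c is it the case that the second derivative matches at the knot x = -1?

S_0''(x) = 5 - 3·(x + 2), so S_0''(-1) = 2. On the right, S_1''(-1) = 2c, so c = 1.

1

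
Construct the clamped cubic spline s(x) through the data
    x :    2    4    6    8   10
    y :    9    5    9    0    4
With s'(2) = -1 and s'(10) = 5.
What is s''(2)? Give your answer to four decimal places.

Put M_i = s'' at the i-th knot. Here h = (2, 2, 2, 2) and Δ = (-2, 2, -9/2, 2), so the interior equations h_(i-1)·M_(i-1) + 2(h_(i-1)+h_i)·M_i + h_i·M_(i+1) = 6(Δ_i − Δ_(i-1)) read
  2·M_0 + 8·M_1 + 2·M_2 = 6(Δ_1 - Δ_0) = 24
  2·M_1 + 8·M_2 + 2·M_3 = 6(Δ_2 - Δ_1) = -39
  2·M_2 + 8·M_3 + 2·M_4 = 6(Δ_3 - Δ_2) = 39
Clamped end conditions give two more equations: 2h_0·M_0 + h_0·M_1 = 6(Δ_0 - s'(2)) = -6 and h_3·M_3 + 2h_3·M_4 = 6(s'(10) - Δ_3) = 18.
Solving the tridiagonal system: M_0 = -513/112, M_1 = 345/56, M_2 = -129/16, M_3 = 369/56, M_4 = 135/112.

-4.5804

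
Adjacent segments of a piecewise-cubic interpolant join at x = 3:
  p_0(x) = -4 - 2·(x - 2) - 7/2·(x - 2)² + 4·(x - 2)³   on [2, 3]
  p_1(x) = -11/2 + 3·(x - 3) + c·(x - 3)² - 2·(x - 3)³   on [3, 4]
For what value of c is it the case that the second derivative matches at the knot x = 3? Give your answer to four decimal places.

p_0''(x) = -7 + 24·(x - 2), so p_0''(3) = 17. On the right, p_1''(3) = 2c, so c = 17/2.

8.5000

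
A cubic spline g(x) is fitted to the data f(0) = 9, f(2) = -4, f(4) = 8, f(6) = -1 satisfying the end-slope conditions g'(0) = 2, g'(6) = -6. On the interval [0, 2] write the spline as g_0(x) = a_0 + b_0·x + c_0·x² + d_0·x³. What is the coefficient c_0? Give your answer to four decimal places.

-10.9333

Put M_i = g'' at the i-th knot. Here h = (2, 2, 2) and Δ = (-13/2, 6, -9/2), so the interior equations h_(i-1)·M_(i-1) + 2(h_(i-1)+h_i)·M_i + h_i·M_(i+1) = 6(Δ_i − Δ_(i-1)) read
  2·M_0 + 8·M_1 + 2·M_2 = 6(Δ_1 - Δ_0) = 75
  2·M_1 + 8·M_2 + 2·M_3 = 6(Δ_2 - Δ_1) = -63
Clamped end conditions give two more equations: 2h_0·M_0 + h_0·M_1 = 6(Δ_0 - g'(0)) = -51 and h_2·M_2 + 2h_2·M_3 = 6(g'(6) - Δ_2) = -9.
Forward elimination and back-substitution give M_0 = -328/15, M_1 = 547/30, M_2 = -407/30, M_3 = 68/15.
On [0, 2], with g_0(x) = a_0 + b_0·x + c_0·x² + d_0·x³: c_0 = M_0/2 = -164/15, d_0 = (M_1 - M_0)/(6h_0) = 401/120, b_0 = Δ_0 - h_0(2M_0 + M_1)/6 = 2.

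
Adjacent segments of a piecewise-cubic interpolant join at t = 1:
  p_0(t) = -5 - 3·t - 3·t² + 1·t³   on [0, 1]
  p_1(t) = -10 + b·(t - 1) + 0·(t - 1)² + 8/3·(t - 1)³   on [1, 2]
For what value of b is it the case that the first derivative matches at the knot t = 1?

-6

p_0'(t) = -3 - 6·t + 3·t², so p_0'(1) = -6. On the right, p_1'(1) = b, so b = -6.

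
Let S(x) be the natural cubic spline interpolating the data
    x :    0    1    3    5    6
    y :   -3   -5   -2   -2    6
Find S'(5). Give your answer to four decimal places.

Write M_i for S''(x_i). With h_i = 1, 2, 2, 1 and divided differences Δ_i = -2, 3/2, 0, 8, the continuity of S' gives the tridiagonal system
  1·M_0 + 6·M_1 + 2·M_2 = 6(Δ_1 - Δ_0) = 21
  2·M_1 + 8·M_2 + 2·M_3 = 6(Δ_2 - Δ_1) = -9
  2·M_2 + 6·M_3 + 1·M_4 = 6(Δ_3 - Δ_2) = 48
Natural end conditions: M_0 = M_4 = 0.
Forward elimination and back-substitution give M_0 = 0, M_1 = 51/10, M_2 = -24/5, M_3 = 48/5, M_4 = 0.
On [5, 6], S'(x) = b_3 + 2c_3·(x - 5) + 3d_3·(x - 5)² with b_3 = Δ_3 - h_3(2M_3 + M_4)/6 = 24/5, c_3 = M_3/2 = 24/5, d_3 = (M_4 - M_3)/(6h_3) = -8/5. So S'(5) = 24/5.

4.8000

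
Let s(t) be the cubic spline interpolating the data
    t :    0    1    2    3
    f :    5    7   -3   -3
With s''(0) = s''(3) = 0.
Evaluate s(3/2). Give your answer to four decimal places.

2.1500

Let σ_i = s''(x_i). Step sizes h_i = 1, 1, 1; slopes of the chords Δ_i = (y_(i+1) - y_i)/h_i = 2, -10, 0.
  1·σ_0 + 4·σ_1 + 1·σ_2 = 6(Δ_1 - Δ_0) = -72
  1·σ_1 + 4·σ_2 + 1·σ_3 = 6(Δ_2 - Δ_1) = 60
Natural end conditions: σ_0 = σ_3 = 0.
Hence σ_0 = 0, σ_1 = -116/5, σ_2 = 104/5, σ_3 = 0.
On [1, 2], s(t) = 7 - 86/15·(t - 1) - 58/5·(t - 1)² + 22/3·(t - 1)³.
With (t - 1) = 1/2: s(3/2) = 43/20.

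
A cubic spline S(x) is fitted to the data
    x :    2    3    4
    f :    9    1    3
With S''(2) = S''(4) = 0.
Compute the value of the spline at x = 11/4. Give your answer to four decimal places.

2.1797

Put m_i = S'' at the i-th knot. Here h = (1, 1) and Δ = (-8, 2), so the interior equations h_(i-1)·m_(i-1) + 2(h_(i-1)+h_i)·m_i + h_i·m_(i+1) = 6(Δ_i − Δ_(i-1)) read
  1·m_0 + 4·m_1 + 1·m_2 = 6(Δ_1 - Δ_0) = 60
Natural end conditions: m_0 = m_2 = 0.
Solving: m_0 = 0, m_1 = 15, m_2 = 0.
On [2, 3], S(x) = 9 - 21/2·(x - 2) + 0·(x - 2)² + 5/2·(x - 2)³.
With (x - 2) = 3/4: S(11/4) = 279/128.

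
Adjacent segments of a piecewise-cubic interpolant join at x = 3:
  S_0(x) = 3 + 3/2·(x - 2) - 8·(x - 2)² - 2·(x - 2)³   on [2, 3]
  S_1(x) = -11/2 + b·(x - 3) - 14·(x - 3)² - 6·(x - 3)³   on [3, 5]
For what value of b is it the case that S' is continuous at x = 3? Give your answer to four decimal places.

-20.5000

S_0'(x) = 3/2 - 16·(x - 2) - 6·(x - 2)², so S_0'(3) = -41/2. On the right, S_1'(3) = b, so b = -41/2.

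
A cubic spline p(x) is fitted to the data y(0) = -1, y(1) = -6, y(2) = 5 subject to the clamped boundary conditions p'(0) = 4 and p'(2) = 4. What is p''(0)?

Put m_i = p'' at the i-th knot. Here h = (1, 1) and Δ = (-5, 11), so the interior equations h_(i-1)·m_(i-1) + 2(h_(i-1)+h_i)·m_i + h_i·m_(i+1) = 6(Δ_i − Δ_(i-1)) read
  1·m_0 + 4·m_1 + 1·m_2 = 6(Δ_1 - Δ_0) = 96
Clamped end conditions give two more equations: 2h_0·m_0 + h_0·m_1 = 6(Δ_0 - p'(0)) = -54 and h_1·m_1 + 2h_1·m_2 = 6(p'(2) - Δ_1) = -42.
Forward elimination and back-substitution give m_0 = -51, m_1 = 48, m_2 = -45.

-51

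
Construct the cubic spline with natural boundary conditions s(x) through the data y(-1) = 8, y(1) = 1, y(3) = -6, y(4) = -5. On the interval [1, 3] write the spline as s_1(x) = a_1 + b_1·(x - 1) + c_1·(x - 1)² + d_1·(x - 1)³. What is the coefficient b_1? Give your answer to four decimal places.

-4.3182

Write M_i for s''(x_i). With h_i = 2, 2, 1 and divided differences Δ_i = -7/2, -7/2, 1, the continuity of s' gives the tridiagonal system
  2·M_0 + 8·M_1 + 2·M_2 = 6(Δ_1 - Δ_0) = 0
  2·M_1 + 6·M_2 + 1·M_3 = 6(Δ_2 - Δ_1) = 27
Natural end conditions: M_0 = M_3 = 0.
Solving: M_0 = 0, M_1 = -27/22, M_2 = 54/11, M_3 = 0.
On [1, 3], with s_1(x) = a_1 + b_1·(x - 1) + c_1·(x - 1)² + d_1·(x - 1)³: c_1 = M_1/2 = -27/44, d_1 = (M_2 - M_1)/(6h_1) = 45/88, b_1 = Δ_1 - h_1(2M_1 + M_2)/6 = -95/22.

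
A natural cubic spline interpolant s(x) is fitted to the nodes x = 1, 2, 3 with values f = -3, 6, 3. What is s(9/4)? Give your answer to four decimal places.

6.2344

Put M_i = s'' at the i-th knot. Here h = (1, 1) and Δ = (9, -3), so the interior equations h_(i-1)·M_(i-1) + 2(h_(i-1)+h_i)·M_i + h_i·M_(i+1) = 6(Δ_i − Δ_(i-1)) read
  1·M_0 + 4·M_1 + 1·M_2 = 6(Δ_1 - Δ_0) = -72
Natural end conditions: M_0 = M_2 = 0.
Solving: M_0 = 0, M_1 = -18, M_2 = 0.
On [2, 3], s(x) = 6 + 3·(x - 2) - 9·(x - 2)² + 3·(x - 2)³.
With (x - 2) = 1/4: s(9/4) = 399/64.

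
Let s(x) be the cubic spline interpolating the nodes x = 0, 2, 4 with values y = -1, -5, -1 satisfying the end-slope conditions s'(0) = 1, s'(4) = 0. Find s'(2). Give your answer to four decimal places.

Write M_i for s''(x_i). With h_i = 2, 2 and divided differences Δ_i = -2, 2, the continuity of s' gives the tridiagonal system
  2·M_0 + 8·M_1 + 2·M_2 = 6(Δ_1 - Δ_0) = 24
Clamped end conditions give two more equations: 2h_0·M_0 + h_0·M_1 = 6(Δ_0 - s'(0)) = -18 and h_1·M_1 + 2h_1·M_2 = 6(s'(4) - Δ_1) = -12.
Hence M_0 = -31/4, M_1 = 13/2, M_2 = -25/4.
On [2, 4], s'(x) = b_1 + 2c_1·(x - 2) + 3d_1·(x - 2)² with b_1 = Δ_1 - h_1(2M_1 + M_2)/6 = -1/4, c_1 = M_1/2 = 13/4, d_1 = (M_2 - M_1)/(6h_1) = -17/16. So s'(2) = -1/4.

-0.2500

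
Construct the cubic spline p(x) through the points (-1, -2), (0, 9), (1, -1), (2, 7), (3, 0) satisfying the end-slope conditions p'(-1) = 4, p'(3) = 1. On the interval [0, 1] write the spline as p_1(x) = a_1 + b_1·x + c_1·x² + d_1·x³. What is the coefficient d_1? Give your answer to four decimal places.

With m_i denoting the second derivative at x_i, h_i = 1, 1, 1, 1, and Δ_i = (y_(i+1) − y_i)/h_i = 11, -10, 8, -7:
  1·m_0 + 4·m_1 + 1·m_2 = 6(Δ_1 - Δ_0) = -126
  1·m_1 + 4·m_2 + 1·m_3 = 6(Δ_2 - Δ_1) = 108
  1·m_2 + 4·m_3 + 1·m_4 = 6(Δ_3 - Δ_2) = -90
Clamped end conditions give two more equations: 2h_0·m_0 + h_0·m_1 = 6(Δ_0 - p'(-1)) = 42 and h_3·m_3 + 2h_3·m_4 = 6(p'(3) - Δ_3) = 48.
Forward elimination and back-substitution give m_0 = 1389/28, m_1 = -801/14, m_2 = 213/4, m_3 = -669/14, m_4 = 1341/28.
On [0, 1], with p_1(x) = a_1 + b_1·x + c_1·x² + d_1·x³: c_1 = m_1/2 = -801/28, d_1 = (m_2 - m_1)/(6h_1) = 1031/56, b_1 = Δ_1 - h_1(2m_1 + m_2)/6 = 11/56.

18.4107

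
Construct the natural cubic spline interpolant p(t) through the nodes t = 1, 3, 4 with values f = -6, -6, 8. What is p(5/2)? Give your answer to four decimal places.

-9.0625

With M_i denoting the second derivative at x_i, h_i = 2, 1, and Δ_i = (y_(i+1) − y_i)/h_i = 0, 14:
  2·M_0 + 6·M_1 + 1·M_2 = 6(Δ_1 - Δ_0) = 84
Natural end conditions: M_0 = M_2 = 0.
Forward elimination and back-substitution give M_0 = 0, M_1 = 14, M_2 = 0.
On [1, 3], p(t) = -6 - 14/3·(t - 1) + 0·(t - 1)² + 7/6·(t - 1)³.
With (t - 1) = 3/2: p(5/2) = -145/16.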